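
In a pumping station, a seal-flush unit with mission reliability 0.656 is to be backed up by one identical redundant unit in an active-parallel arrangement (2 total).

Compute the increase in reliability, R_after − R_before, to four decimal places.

R_before = 0.656
R_after = 1 − (1 − 0.656)^2 = 0.8817
ΔR = 0.8817 − 0.656 = 0.2257

0.2257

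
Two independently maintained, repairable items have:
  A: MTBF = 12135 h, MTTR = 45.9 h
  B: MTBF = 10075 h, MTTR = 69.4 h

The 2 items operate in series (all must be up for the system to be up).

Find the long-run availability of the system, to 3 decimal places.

0.989

A(A) = MTBF/(MTBF+MTTR) = 12135/(12135+45.9) = 0.996232
A(B) = MTBF/(MTBF+MTTR) = 10075/(10075+69.4) = 0.993159
Series availability: 0.996232 × 0.993159 = 0.989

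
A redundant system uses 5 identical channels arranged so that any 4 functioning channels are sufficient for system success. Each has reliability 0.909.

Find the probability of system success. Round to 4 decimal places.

0.9313

R = Σ_{i=4}^{5} C(5,i) p^i (1−p)^{5−i} with p = 0.909
C(5,4)·0.909^4·0.091^1 = 0.310647
C(5,5)·0.909^5·0.091^0 = 0.620611
Sum = 0.9313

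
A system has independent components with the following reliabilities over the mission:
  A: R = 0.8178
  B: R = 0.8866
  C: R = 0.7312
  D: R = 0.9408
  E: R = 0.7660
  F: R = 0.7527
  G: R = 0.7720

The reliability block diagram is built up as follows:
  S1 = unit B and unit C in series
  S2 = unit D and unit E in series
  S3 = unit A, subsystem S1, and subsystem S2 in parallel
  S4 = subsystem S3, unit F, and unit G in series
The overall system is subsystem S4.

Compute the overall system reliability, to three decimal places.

0.571

Series (B and C): 0.88660 × 0.73120 = 0.64828
Series (D and E): 0.94080 × 0.76600 = 0.72065
Parallel (A, [0.64828], and [0.72065]): 1 − (1 − 0.81780)(1 − 0.64828)(1 − 0.72065) = 0.98210
Series ([0.98210], F, and G): 0.98210 × 0.75270 × 0.77200 = 0.571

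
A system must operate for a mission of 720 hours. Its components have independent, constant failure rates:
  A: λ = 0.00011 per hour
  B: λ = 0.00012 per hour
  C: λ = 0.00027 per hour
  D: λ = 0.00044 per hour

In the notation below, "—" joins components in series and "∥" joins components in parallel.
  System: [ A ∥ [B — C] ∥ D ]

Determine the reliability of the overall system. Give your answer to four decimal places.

R(A) = exp(−0.00011 × 720) = 0.923855
R(B) = exp(−0.00012 × 720) = 0.917227
R(C) = exp(−0.00027 × 720) = 0.823329
R(D) = exp(−0.00044 × 720) = 0.728476
Series (B and C): 0.917227 × 0.823329 = 0.755180
Parallel (A, [0.755180], and D): 1 − (1 − 0.923855)(1 − 0.755180)(1 − 0.728476) = 0.9949

0.9949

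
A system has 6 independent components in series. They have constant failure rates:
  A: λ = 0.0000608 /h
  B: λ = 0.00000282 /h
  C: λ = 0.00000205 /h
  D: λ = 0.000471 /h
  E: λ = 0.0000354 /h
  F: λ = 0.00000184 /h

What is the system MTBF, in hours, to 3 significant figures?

1740

Series of exponential components: λ_sys = Σ λ_i
λ_sys = 0.0000608 + 0.00000282 + 0.00000205 + 0.000471 + 0.0000354 + 0.00000184 = 5.7391e-04 /h
MTBF = 1 / λ_sys = 1740 h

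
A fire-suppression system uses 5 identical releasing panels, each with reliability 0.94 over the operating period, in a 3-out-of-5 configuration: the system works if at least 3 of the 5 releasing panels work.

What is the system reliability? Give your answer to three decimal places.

0.998

R = Σ_{i=3}^{5} C(5,i) p^i (1−p)^{5−i} with p = 0.94
C(5,3)·0.94^3·0.06^2 = 0.02990
C(5,4)·0.94^4·0.06^1 = 0.23422
C(5,5)·0.94^5·0.06^0 = 0.73390
Sum = 0.998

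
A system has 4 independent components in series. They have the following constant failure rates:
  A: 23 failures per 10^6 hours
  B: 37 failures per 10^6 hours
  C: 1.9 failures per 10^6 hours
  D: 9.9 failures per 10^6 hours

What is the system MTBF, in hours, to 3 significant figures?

Series of exponential components: λ_sys = Σ λ_i
λ_sys = 0.000023 + 0.000037 + 0.0000019 + 0.0000099 = 7.1800e-05 /h
MTBF = 1 / λ_sys = 13900 h

13900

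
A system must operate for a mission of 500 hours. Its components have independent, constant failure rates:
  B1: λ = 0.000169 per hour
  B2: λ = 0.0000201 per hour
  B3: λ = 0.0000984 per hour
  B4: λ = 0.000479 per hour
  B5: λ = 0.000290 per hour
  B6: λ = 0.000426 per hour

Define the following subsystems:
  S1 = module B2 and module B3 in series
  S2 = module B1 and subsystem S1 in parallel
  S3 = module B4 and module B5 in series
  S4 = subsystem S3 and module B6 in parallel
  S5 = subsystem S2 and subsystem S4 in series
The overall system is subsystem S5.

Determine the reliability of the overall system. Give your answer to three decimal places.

R(B1) = exp(−0.000169 × 500) = 0.91897
R(B2) = exp(−0.0000201 × 500) = 0.99000
R(B3) = exp(−0.0000984 × 500) = 0.95199
R(B4) = exp(−0.000479 × 500) = 0.78702
R(B5) = exp(−0.000290 × 500) = 0.86502
R(B6) = exp(−0.000426 × 500) = 0.80816
Series (B2 and B3): 0.99000 × 0.95199 = 0.94247
Parallel (B1 and [0.94247]): 1 − (1 − 0.91897)(1 − 0.94247) = 0.99534
Series (B4 and B5): 0.78702 × 0.86502 = 0.68079
Parallel ([0.68079] and B6): 1 − (1 − 0.68079)(1 − 0.80816) = 0.93876
Series ([0.99534] and [0.93876]): 0.99534 × 0.93876 = 0.934

0.934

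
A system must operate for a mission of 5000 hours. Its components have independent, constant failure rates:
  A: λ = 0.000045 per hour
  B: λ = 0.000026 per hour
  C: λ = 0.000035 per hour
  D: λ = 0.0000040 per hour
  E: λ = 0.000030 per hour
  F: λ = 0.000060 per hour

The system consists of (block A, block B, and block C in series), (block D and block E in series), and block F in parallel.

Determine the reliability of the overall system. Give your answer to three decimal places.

0.983

R(A) = exp(−0.000045 × 5000) = 0.79852
R(B) = exp(−0.000026 × 5000) = 0.87810
R(C) = exp(−0.000035 × 5000) = 0.83946
R(D) = exp(−0.0000040 × 5000) = 0.98020
R(E) = exp(−0.000030 × 5000) = 0.86071
R(F) = exp(−0.000060 × 5000) = 0.74082
Series (A, B, and C): 0.79852 × 0.87810 × 0.83946 = 0.58861
Series (D and E): 0.98020 × 0.86071 = 0.84367
Parallel ([0.58861], [0.84367], and F): 1 − (1 − 0.58861)(1 − 0.84367)(1 − 0.74082) = 0.983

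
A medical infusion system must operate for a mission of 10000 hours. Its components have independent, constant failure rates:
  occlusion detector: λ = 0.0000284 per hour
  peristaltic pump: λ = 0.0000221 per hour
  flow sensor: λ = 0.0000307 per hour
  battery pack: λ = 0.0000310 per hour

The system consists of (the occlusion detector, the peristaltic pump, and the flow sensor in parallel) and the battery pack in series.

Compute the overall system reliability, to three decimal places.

R(occlusion detector) = exp(−0.0000284 × 10000) = 0.75277
R(peristaltic pump) = exp(−0.0000221 × 10000) = 0.80172
R(flow sensor) = exp(−0.0000307 × 10000) = 0.73565
R(battery pack) = exp(−0.0000310 × 10000) = 0.73345
Parallel (occlusion detector, peristaltic pump, and flow sensor): 1 − (1 − 0.75277)(1 − 0.80172)(1 − 0.73565) = 0.98704
Series ([0.98704] and battery pack): 0.98704 × 0.73345 = 0.724

0.724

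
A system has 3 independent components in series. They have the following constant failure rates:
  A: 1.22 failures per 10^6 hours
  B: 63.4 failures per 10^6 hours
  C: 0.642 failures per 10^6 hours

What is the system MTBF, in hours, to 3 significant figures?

Series of exponential components: λ_sys = Σ λ_i
λ_sys = 0.00000122 + 0.0000634 + 0.000000642 = 6.5262e-05 /h
MTBF = 1 / λ_sys = 15300 h

15300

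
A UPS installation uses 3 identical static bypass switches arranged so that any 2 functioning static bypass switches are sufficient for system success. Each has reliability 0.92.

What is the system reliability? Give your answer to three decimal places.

R = Σ_{i=2}^{3} C(3,i) p^i (1−p)^{3−i} with p = 0.92
C(3,2)·0.92^2·0.08^1 = 0.20314
C(3,3)·0.92^3·0.08^0 = 0.77869
Sum = 0.982

0.982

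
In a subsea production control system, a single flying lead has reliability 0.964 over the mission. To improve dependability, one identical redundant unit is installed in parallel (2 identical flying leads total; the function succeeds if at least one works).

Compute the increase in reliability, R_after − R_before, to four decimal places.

0.0347

R_before = 0.964
R_after = 1 − (1 − 0.964)^2 = 0.9987
ΔR = 0.9987 − 0.964 = 0.0347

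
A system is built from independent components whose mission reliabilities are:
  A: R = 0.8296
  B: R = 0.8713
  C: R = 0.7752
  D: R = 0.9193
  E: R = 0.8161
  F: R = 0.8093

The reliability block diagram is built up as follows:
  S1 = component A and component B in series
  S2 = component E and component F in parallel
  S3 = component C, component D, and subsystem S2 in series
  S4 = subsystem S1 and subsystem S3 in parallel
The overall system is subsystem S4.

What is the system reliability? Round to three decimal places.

0.913

Series (A and B): 0.82960 × 0.87130 = 0.72283
Parallel (E and F): 1 − (1 − 0.81610)(1 − 0.80930) = 0.96493
Series (C, D, and [0.96493]): 0.77520 × 0.91930 × 0.96493 = 0.68765
Parallel ([0.72283] and [0.68765]): 1 − (1 − 0.72283)(1 − 0.68765) = 0.913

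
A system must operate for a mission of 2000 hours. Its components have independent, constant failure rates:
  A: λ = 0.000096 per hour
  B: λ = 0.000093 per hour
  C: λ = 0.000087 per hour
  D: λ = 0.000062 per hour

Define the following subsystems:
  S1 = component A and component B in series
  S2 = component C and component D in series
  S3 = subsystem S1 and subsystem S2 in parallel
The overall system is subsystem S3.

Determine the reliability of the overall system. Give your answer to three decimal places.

0.919

R(A) = exp(−0.000096 × 2000) = 0.82531
R(B) = exp(−0.000093 × 2000) = 0.83027
R(C) = exp(−0.000087 × 2000) = 0.84030
R(D) = exp(−0.000062 × 2000) = 0.88338
Series (A and B): 0.82531 × 0.83027 = 0.68523
Series (C and D): 0.84030 × 0.88338 = 0.74230
Parallel ([0.68523] and [0.74230]): 1 − (1 − 0.68523)(1 − 0.74230) = 0.919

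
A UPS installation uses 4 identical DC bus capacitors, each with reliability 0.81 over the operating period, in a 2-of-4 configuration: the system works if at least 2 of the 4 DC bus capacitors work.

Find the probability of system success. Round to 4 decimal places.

R = Σ_{i=2}^{4} C(4,i) p^i (1−p)^{4−i} with p = 0.81
C(4,2)·0.81^2·0.19^2 = 0.142111
C(4,3)·0.81^3·0.19^1 = 0.403895
C(4,4)·0.81^4·0.19^0 = 0.430467
Sum = 0.9765

0.9765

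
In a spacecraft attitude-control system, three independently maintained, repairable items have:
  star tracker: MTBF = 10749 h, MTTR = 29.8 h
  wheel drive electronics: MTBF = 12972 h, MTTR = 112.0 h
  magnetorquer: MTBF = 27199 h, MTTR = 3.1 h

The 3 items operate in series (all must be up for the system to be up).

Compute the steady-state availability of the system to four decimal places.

A(star tracker) = MTBF/(MTBF+MTTR) = 10749/(10749+29.8) = 0.997235
A(wheel drive electronics) = MTBF/(MTBF+MTTR) = 12972/(12972+112.0) = 0.991440
A(magnetorquer) = MTBF/(MTBF+MTTR) = 27199/(27199+3.1) = 0.999886
Series availability: 0.997235 × 0.991440 × 0.999886 = 0.9886

0.9886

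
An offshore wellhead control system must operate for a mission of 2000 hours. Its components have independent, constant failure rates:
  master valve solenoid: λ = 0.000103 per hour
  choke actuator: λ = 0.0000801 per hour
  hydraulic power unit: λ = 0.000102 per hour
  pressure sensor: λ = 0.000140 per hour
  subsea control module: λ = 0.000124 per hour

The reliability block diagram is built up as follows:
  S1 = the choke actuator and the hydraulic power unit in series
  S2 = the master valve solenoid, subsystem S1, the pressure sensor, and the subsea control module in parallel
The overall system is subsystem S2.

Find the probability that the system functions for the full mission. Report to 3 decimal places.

R(master valve solenoid) = exp(−0.000103 × 2000) = 0.81383
R(choke actuator) = exp(−0.0000801 × 2000) = 0.85197
R(hydraulic power unit) = exp(−0.000102 × 2000) = 0.81546
R(pressure sensor) = exp(−0.000140 × 2000) = 0.75578
R(subsea control module) = exp(−0.000124 × 2000) = 0.78036
Series (choke actuator and hydraulic power unit): 0.85197 × 0.81546 = 0.69475
Parallel (master valve solenoid, [0.69475], pressure sensor, and subsea control module): 1 − (1 − 0.81383)(1 − 0.69475)(1 − 0.75578)(1 − 0.78036) = 0.997

0.997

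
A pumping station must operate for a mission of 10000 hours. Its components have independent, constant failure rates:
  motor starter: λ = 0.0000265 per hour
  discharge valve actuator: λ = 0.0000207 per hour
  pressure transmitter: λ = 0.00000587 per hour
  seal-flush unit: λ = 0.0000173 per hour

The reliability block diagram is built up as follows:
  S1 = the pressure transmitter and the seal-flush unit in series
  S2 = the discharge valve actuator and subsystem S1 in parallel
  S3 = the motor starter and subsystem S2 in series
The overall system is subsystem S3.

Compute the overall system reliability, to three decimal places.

0.738

R(motor starter) = exp(−0.0000265 × 10000) = 0.76721
R(discharge valve actuator) = exp(−0.0000207 × 10000) = 0.81302
R(pressure transmitter) = exp(−0.00000587 × 10000) = 0.94299
R(seal-flush unit) = exp(−0.0000173 × 10000) = 0.84114
Series (pressure transmitter and seal-flush unit): 0.94299 × 0.84114 = 0.79319
Parallel (discharge valve actuator and [0.79319]): 1 − (1 − 0.81302)(1 − 0.79319) = 0.96133
Series (motor starter and [0.96133]): 0.76721 × 0.96133 = 0.738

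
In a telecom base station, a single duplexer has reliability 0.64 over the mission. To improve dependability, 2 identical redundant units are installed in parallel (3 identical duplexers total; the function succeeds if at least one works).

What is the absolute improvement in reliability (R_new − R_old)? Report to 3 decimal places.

0.313

R_before = 0.64
R_after = 1 − (1 − 0.64)^3 = 0.953
ΔR = 0.953 − 0.64 = 0.313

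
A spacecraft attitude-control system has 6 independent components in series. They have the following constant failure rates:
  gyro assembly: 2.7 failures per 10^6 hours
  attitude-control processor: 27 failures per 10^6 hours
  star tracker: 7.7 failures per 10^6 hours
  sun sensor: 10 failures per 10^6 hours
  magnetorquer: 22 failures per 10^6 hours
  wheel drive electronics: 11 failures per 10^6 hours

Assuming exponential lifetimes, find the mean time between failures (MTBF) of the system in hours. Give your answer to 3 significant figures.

12400

Series of exponential components: λ_sys = Σ λ_i
λ_sys = 0.0000027 + 0.000027 + 0.0000077 + 0.000010 + 0.000022 + 0.000011 = 8.0400e-05 /h
MTBF = 1 / λ_sys = 12400 h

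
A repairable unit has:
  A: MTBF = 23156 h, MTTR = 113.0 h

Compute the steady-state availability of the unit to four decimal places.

A(A) = MTBF/(MTBF+MTTR) = 23156/(23156+113.0) = 0.9951

0.9951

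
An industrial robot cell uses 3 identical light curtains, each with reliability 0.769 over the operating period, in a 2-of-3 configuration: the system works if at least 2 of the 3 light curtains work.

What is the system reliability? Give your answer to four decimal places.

0.8646

R = Σ_{i=2}^{3} C(3,i) p^i (1−p)^{3−i} with p = 0.769
C(3,2)·0.769^2·0.231^1 = 0.409813
C(3,3)·0.769^3·0.231^0 = 0.454757
Sum = 0.8646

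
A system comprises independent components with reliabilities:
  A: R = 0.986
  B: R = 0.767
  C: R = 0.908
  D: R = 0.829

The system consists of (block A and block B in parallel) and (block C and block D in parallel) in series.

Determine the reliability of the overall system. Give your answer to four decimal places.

0.9811

Parallel (A and B): 1 − (1 − 0.986000)(1 − 0.767000) = 0.996738
Parallel (C and D): 1 − (1 − 0.908000)(1 − 0.829000) = 0.984268
Series ([0.996738] and [0.984268]): 0.996738 × 0.984268 = 0.9811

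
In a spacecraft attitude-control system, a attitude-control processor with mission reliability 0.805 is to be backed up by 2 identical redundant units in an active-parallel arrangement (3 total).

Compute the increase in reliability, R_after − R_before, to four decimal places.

R_before = 0.805
R_after = 1 − (1 − 0.805)^3 = 0.9926
ΔR = 0.9926 − 0.805 = 0.1876

0.1876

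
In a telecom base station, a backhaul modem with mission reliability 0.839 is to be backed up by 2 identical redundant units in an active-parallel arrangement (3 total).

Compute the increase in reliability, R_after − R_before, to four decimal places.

R_before = 0.839
R_after = 1 − (1 − 0.839)^3 = 0.9958
ΔR = 0.9958 − 0.839 = 0.1568

0.1568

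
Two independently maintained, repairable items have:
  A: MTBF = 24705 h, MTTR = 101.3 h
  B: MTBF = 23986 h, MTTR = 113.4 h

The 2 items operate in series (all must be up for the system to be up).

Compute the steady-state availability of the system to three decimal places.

A(A) = MTBF/(MTBF+MTTR) = 24705/(24705+101.3) = 0.995916
A(B) = MTBF/(MTBF+MTTR) = 23986/(23986+113.4) = 0.995294
Series availability: 0.995916 × 0.995294 = 0.991

0.991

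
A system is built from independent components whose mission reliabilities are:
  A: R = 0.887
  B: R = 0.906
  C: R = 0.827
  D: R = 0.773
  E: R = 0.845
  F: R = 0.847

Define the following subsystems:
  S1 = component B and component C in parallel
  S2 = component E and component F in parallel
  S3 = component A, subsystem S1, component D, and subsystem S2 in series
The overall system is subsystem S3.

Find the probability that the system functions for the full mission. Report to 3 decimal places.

Parallel (B and C): 1 − (1 − 0.90600)(1 − 0.82700) = 0.98374
Parallel (E and F): 1 − (1 − 0.84500)(1 − 0.84700) = 0.97629
Series (A, [0.98374], D, and [0.97629]): 0.88700 × 0.98374 × 0.77300 × 0.97629 = 0.659

0.659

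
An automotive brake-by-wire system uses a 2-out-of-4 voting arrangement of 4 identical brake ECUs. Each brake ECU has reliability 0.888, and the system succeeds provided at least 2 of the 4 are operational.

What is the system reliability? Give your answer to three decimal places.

0.995

R = Σ_{i=2}^{4} C(4,i) p^i (1−p)^{4−i} with p = 0.888
C(4,2)·0.888^2·0.112^2 = 0.05935
C(4,3)·0.888^3·0.112^1 = 0.31370
C(4,4)·0.888^4·0.112^0 = 0.62180
Sum = 0.995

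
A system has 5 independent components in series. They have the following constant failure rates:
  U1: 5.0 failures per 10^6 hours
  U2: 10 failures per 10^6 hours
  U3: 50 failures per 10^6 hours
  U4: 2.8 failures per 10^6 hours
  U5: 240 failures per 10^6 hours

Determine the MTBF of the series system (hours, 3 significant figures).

3250

Series of exponential components: λ_sys = Σ λ_i
λ_sys = 0.0000050 + 0.000010 + 0.000050 + 0.0000028 + 0.00024 = 3.0780e-04 /h
MTBF = 1 / λ_sys = 3250 h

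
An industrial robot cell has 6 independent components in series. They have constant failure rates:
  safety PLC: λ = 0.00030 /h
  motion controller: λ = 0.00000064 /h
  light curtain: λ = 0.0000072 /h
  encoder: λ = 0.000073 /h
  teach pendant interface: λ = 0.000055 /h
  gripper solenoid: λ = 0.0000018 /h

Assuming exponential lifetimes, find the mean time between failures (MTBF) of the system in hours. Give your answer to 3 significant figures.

2280

Series of exponential components: λ_sys = Σ λ_i
λ_sys = 0.00030 + 0.00000064 + 0.0000072 + 0.000073 + 0.000055 + 0.0000018 = 4.3764e-04 /h
MTBF = 1 / λ_sys = 2280 h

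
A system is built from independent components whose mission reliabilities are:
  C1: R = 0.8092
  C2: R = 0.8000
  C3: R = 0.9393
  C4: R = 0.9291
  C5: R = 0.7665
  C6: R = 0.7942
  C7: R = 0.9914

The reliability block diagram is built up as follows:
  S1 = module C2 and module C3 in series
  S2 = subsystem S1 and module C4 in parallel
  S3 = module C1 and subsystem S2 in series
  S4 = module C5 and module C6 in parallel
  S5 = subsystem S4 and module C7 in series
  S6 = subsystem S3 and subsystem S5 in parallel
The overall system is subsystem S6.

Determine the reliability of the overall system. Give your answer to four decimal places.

0.9885

Series (C2 and C3): 0.800000 × 0.939300 = 0.751440
Parallel ([0.751440] and C4): 1 − (1 − 0.751440)(1 − 0.929100) = 0.982377
Series (C1 and [0.982377]): 0.809200 × 0.982377 = 0.794939
Parallel (C5 and C6): 1 − (1 − 0.766500)(1 − 0.794200) = 0.951946
Series ([0.951946] and C7): 0.951946 × 0.991400 = 0.943759
Parallel ([0.794939] and [0.943759]): 1 − (1 − 0.794939)(1 − 0.943759) = 0.9885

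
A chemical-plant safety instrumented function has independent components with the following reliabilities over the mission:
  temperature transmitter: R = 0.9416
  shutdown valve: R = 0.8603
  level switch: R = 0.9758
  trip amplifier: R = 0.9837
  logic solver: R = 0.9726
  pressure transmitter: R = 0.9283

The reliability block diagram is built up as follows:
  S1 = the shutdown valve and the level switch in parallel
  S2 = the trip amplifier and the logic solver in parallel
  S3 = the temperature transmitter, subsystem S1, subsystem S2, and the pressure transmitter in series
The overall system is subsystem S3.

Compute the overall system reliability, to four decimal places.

Parallel (shutdown valve and level switch): 1 − (1 − 0.860300)(1 − 0.975800) = 0.996619
Parallel (trip amplifier and logic solver): 1 − (1 − 0.983700)(1 − 0.972600) = 0.999553
Series (temperature transmitter, [0.996619], [0.999553], and pressure transmitter): 0.941600 × 0.996619 × 0.999553 × 0.928300 = 0.8707

0.8707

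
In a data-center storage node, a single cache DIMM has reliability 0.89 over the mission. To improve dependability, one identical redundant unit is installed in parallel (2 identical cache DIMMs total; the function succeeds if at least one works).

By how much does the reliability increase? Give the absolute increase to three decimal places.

0.098

R_before = 0.89
R_after = 1 − (1 − 0.89)^2 = 0.988
ΔR = 0.988 − 0.89 = 0.098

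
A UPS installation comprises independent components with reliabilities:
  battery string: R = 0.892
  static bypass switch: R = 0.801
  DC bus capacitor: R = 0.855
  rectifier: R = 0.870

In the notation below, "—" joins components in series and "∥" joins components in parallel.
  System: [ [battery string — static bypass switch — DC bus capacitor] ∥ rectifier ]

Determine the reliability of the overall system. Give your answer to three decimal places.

Series (battery string, static bypass switch, and DC bus capacitor): 0.89200 × 0.80100 × 0.85500 = 0.61089
Parallel ([0.61089] and rectifier): 1 − (1 − 0.61089)(1 − 0.87000) = 0.949

0.949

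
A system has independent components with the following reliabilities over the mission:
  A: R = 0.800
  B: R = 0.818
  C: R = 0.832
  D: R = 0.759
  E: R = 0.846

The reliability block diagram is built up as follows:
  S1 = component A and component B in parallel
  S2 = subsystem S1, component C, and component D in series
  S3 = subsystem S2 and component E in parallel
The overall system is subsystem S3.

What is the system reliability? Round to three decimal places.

0.940

Parallel (A and B): 1 − (1 − 0.80000)(1 − 0.81800) = 0.96360
Series ([0.96360], C, and D): 0.96360 × 0.83200 × 0.75900 = 0.60850
Parallel ([0.60850] and E): 1 − (1 − 0.60850)(1 − 0.84600) = 0.940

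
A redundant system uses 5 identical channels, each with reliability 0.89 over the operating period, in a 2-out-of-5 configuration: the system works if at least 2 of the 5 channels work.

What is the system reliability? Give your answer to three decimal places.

0.999

R = Σ_{i=2}^{5} C(5,i) p^i (1−p)^{5−i} with p = 0.89
C(5,2)·0.89^2·0.11^3 = 0.01054
C(5,3)·0.89^3·0.11^2 = 0.08530
C(5,4)·0.89^4·0.11^1 = 0.34508
C(5,5)·0.89^5·0.11^0 = 0.55841
Sum = 0.999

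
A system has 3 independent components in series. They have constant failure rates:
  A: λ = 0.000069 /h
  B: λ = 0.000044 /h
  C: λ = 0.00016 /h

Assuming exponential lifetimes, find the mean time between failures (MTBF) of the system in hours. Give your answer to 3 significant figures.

Series of exponential components: λ_sys = Σ λ_i
λ_sys = 0.000069 + 0.000044 + 0.00016 = 2.7300e-04 /h
MTBF = 1 / λ_sys = 3660 h

3660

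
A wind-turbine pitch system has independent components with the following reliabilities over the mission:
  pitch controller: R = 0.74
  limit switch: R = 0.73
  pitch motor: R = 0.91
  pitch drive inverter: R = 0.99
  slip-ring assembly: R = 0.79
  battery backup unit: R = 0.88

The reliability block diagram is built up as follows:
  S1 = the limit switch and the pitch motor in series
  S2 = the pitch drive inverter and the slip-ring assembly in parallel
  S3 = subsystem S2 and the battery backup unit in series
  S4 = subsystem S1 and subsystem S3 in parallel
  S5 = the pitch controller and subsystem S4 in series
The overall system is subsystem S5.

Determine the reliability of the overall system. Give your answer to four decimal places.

Series (limit switch and pitch motor): 0.730000 × 0.910000 = 0.664300
Parallel (pitch drive inverter and slip-ring assembly): 1 − (1 − 0.990000)(1 − 0.790000) = 0.997900
Series ([0.997900] and battery backup unit): 0.997900 × 0.880000 = 0.878152
Parallel ([0.664300] and [0.878152]): 1 − (1 − 0.664300)(1 − 0.878152) = 0.959096
Series (pitch controller and [0.959096]): 0.740000 × 0.959096 = 0.7097

0.7097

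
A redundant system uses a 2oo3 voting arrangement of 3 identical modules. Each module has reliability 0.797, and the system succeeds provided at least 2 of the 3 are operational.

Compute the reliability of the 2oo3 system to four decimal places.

0.8931

R = Σ_{i=2}^{3} C(3,i) p^i (1−p)^{3−i} with p = 0.797
C(3,2)·0.797^2·0.203^1 = 0.386842
C(3,3)·0.797^3·0.203^0 = 0.506262
Sum = 0.8931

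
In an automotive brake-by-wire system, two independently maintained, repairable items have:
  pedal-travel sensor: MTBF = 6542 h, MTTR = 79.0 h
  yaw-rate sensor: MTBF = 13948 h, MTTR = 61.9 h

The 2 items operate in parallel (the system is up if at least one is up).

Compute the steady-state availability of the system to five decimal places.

A(pedal-travel sensor) = MTBF/(MTBF+MTTR) = 6542/(6542+79.0) = 0.988068
A(yaw-rate sensor) = MTBF/(MTBF+MTTR) = 13948/(13948+61.9) = 0.995582
Parallel availability: 1 − (1 − 0.988068)(1 − 0.995582) = 0.99995

0.99995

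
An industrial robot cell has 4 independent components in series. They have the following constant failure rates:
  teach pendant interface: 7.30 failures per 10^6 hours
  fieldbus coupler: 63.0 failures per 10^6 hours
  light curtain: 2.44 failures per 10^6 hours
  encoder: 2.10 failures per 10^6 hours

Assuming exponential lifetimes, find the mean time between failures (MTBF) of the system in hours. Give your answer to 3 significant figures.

Series of exponential components: λ_sys = Σ λ_i
λ_sys = 0.00000730 + 0.0000630 + 0.00000244 + 0.00000210 = 7.4840e-05 /h
MTBF = 1 / λ_sys = 13400 h

13400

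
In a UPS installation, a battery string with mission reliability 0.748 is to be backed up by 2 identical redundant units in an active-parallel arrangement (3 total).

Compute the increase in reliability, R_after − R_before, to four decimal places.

0.2360

R_before = 0.748
R_after = 1 − (1 − 0.748)^3 = 0.9840
ΔR = 0.9840 − 0.748 = 0.2360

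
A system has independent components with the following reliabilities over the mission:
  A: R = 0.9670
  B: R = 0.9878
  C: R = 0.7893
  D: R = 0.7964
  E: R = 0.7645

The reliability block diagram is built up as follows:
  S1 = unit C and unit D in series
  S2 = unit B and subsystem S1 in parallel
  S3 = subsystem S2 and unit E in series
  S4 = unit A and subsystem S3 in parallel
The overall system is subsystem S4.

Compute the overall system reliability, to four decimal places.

0.9921

Series (C and D): 0.789300 × 0.796400 = 0.628599
Parallel (B and [0.628599]): 1 − (1 − 0.987800)(1 − 0.628599) = 0.995469
Series ([0.995469] and E): 0.995469 × 0.764500 = 0.761036
Parallel (A and [0.761036]): 1 − (1 − 0.967000)(1 − 0.761036) = 0.9921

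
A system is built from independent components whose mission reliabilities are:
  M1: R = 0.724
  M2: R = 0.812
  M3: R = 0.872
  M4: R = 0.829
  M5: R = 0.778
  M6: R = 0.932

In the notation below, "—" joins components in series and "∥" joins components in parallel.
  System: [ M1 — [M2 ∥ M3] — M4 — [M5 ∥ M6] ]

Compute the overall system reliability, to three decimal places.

Parallel (M2 and M3): 1 − (1 − 0.81200)(1 − 0.87200) = 0.97594
Parallel (M5 and M6): 1 − (1 − 0.77800)(1 − 0.93200) = 0.98490
Series (M1, [0.97594], M4, and [0.98490]): 0.72400 × 0.97594 × 0.82900 × 0.98490 = 0.577

0.577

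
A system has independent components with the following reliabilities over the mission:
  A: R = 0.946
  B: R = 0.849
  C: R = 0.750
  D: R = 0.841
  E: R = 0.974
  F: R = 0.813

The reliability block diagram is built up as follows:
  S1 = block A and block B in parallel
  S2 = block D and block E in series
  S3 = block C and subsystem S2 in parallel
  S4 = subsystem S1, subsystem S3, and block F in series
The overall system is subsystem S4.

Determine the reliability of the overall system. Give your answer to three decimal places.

Parallel (A and B): 1 − (1 − 0.94600)(1 − 0.84900) = 0.99185
Series (D and E): 0.84100 × 0.97400 = 0.81913
Parallel (C and [0.81913]): 1 − (1 − 0.75000)(1 − 0.81913) = 0.95478
Series ([0.99185], [0.95478], and F): 0.99185 × 0.95478 × 0.81300 = 0.770

0.770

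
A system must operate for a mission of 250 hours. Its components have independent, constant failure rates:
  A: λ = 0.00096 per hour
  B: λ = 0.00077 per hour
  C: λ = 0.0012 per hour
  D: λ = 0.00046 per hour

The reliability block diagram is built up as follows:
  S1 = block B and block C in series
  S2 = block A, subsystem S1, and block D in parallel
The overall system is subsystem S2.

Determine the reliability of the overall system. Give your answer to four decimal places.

0.9910

R(A) = exp(−0.00096 × 250) = 0.786628
R(B) = exp(−0.00077 × 250) = 0.824894
R(C) = exp(−0.0012 × 250) = 0.740818
R(D) = exp(−0.00046 × 250) = 0.891366
Series (B and C): 0.824894 × 0.740818 = 0.611096
Parallel (A, [0.611096], and D): 1 − (1 − 0.786628)(1 − 0.611096)(1 − 0.891366) = 0.9910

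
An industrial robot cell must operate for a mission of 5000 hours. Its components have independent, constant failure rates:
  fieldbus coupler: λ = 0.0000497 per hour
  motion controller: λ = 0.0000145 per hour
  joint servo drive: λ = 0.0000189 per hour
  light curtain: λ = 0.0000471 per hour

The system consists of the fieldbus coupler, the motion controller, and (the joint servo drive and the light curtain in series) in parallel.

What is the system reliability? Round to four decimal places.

R(fieldbus coupler) = exp(−0.0000497 × 5000) = 0.779970
R(motion controller) = exp(−0.0000145 × 5000) = 0.930066
R(joint servo drive) = exp(−0.0000189 × 5000) = 0.909828
R(light curtain) = exp(−0.0000471 × 5000) = 0.790176
Series (joint servo drive and light curtain): 0.909828 × 0.790176 = 0.718924
Parallel (fieldbus coupler, motion controller, and [0.718924]): 1 − (1 − 0.779970)(1 − 0.930066)(1 − 0.718924) = 0.9957

0.9957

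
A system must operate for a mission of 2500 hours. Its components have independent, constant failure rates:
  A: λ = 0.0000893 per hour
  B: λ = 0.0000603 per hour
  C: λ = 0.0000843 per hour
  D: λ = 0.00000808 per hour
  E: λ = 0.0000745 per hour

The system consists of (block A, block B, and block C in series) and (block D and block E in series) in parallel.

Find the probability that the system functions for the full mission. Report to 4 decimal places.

R(A) = exp(−0.0000893 × 2500) = 0.799915
R(B) = exp(−0.0000603 × 2500) = 0.860063
R(C) = exp(−0.0000843 × 2500) = 0.809977
R(D) = exp(−0.00000808 × 2500) = 0.980003
R(E) = exp(−0.0000745 × 2500) = 0.830066
Series (A, B, and C): 0.799915 × 0.860063 × 0.809977 = 0.557246
Series (D and E): 0.980003 × 0.830066 = 0.813467
Parallel ([0.557246] and [0.813467]): 1 − (1 − 0.557246)(1 − 0.813467) = 0.9174

0.9174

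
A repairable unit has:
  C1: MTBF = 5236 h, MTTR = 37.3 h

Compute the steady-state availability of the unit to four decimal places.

A(C1) = MTBF/(MTBF+MTTR) = 5236/(5236+37.3) = 0.9929

0.9929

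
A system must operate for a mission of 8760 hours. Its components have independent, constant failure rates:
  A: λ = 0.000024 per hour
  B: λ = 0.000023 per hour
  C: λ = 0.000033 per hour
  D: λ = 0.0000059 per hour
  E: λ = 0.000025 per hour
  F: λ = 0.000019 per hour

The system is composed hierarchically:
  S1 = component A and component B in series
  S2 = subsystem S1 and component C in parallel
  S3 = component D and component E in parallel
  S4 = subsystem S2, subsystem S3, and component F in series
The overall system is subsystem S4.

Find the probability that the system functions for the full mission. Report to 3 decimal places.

R(A) = exp(−0.000024 × 8760) = 0.81039
R(B) = exp(−0.000023 × 8760) = 0.81752
R(C) = exp(−0.000033 × 8760) = 0.74895
R(D) = exp(−0.0000059 × 8760) = 0.94963
R(E) = exp(−0.000025 × 8760) = 0.80332
R(F) = exp(−0.000019 × 8760) = 0.84667
Series (A and B): 0.81039 × 0.81752 = 0.66251
Parallel ([0.66251] and C): 1 − (1 − 0.66251)(1 − 0.74895) = 0.91527
Parallel (D and E): 1 − (1 − 0.94963)(1 − 0.80332) = 0.99009
Series ([0.91527], [0.99009], and F): 0.91527 × 0.99009 × 0.84667 = 0.767

0.767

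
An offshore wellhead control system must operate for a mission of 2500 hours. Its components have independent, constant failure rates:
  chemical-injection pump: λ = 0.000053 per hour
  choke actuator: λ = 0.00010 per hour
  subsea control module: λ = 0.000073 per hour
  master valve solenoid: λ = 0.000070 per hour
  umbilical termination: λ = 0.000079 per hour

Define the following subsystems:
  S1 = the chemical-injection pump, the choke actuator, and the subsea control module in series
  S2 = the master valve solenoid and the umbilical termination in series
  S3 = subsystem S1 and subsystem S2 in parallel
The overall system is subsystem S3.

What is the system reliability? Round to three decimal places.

0.866

R(chemical-injection pump) = exp(−0.000053 × 2500) = 0.87590
R(choke actuator) = exp(−0.00010 × 2500) = 0.77880
R(subsea control module) = exp(−0.000073 × 2500) = 0.83318
R(master valve solenoid) = exp(−0.000070 × 2500) = 0.83946
R(umbilical termination) = exp(−0.000079 × 2500) = 0.82078
Series (chemical-injection pump, choke actuator, and subsea control module): 0.87590 × 0.77880 × 0.83318 = 0.56835
Series (master valve solenoid and umbilical termination): 0.83946 × 0.82078 = 0.68901
Parallel ([0.56835] and [0.68901]): 1 − (1 − 0.56835)(1 − 0.68901) = 0.866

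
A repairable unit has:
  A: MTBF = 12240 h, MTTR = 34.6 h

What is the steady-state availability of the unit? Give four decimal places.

0.9972

A(A) = MTBF/(MTBF+MTTR) = 12240/(12240+34.6) = 0.9972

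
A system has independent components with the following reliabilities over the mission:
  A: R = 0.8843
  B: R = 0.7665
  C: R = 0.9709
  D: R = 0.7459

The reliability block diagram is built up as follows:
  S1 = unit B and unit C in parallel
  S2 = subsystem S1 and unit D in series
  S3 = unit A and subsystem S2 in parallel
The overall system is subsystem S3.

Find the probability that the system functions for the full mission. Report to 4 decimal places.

Parallel (B and C): 1 − (1 − 0.766500)(1 − 0.970900) = 0.993205
Series ([0.993205] and D): 0.993205 × 0.745900 = 0.740832
Parallel (A and [0.740832]): 1 − (1 − 0.884300)(1 − 0.740832) = 0.9700

0.9700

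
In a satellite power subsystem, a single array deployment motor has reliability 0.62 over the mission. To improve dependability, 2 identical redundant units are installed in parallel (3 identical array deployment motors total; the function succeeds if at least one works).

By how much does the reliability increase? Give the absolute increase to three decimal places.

R_before = 0.62
R_after = 1 − (1 − 0.62)^3 = 0.945
ΔR = 0.945 − 0.62 = 0.325

0.325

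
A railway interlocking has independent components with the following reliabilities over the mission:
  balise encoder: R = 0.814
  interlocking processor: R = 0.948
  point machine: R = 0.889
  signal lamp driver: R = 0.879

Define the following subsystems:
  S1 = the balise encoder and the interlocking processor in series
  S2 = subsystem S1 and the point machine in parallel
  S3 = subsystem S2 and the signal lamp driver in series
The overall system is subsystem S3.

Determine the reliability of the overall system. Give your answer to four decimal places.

Series (balise encoder and interlocking processor): 0.814000 × 0.948000 = 0.771672
Parallel ([0.771672] and point machine): 1 − (1 − 0.771672)(1 − 0.889000) = 0.974656
Series ([0.974656] and signal lamp driver): 0.974656 × 0.879000 = 0.8567

0.8567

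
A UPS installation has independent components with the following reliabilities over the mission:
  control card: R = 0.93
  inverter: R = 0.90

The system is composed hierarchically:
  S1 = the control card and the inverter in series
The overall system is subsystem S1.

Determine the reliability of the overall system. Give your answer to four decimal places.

Series (control card and inverter): 0.930000 × 0.900000 = 0.8370

0.8370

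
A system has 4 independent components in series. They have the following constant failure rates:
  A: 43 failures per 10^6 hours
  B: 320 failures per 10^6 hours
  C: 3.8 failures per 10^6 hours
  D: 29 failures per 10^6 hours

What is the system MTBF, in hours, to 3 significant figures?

Series of exponential components: λ_sys = Σ λ_i
λ_sys = 0.000043 + 0.00032 + 0.0000038 + 0.000029 = 3.9580e-04 /h
MTBF = 1 / λ_sys = 2530 h

2530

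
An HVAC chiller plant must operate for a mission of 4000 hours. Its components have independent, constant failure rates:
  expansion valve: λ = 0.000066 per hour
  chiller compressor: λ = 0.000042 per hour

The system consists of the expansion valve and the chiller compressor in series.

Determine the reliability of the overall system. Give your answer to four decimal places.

R(expansion valve) = exp(−0.000066 × 4000) = 0.767974
R(chiller compressor) = exp(−0.000042 × 4000) = 0.845354
Series (expansion valve and chiller compressor): 0.767974 × 0.845354 = 0.6492

0.6492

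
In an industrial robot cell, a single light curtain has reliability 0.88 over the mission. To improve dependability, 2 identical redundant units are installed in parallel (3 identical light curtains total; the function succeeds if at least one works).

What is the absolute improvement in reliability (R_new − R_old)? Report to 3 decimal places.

R_before = 0.88
R_after = 1 − (1 − 0.88)^3 = 0.998
ΔR = 0.998 − 0.88 = 0.118

0.118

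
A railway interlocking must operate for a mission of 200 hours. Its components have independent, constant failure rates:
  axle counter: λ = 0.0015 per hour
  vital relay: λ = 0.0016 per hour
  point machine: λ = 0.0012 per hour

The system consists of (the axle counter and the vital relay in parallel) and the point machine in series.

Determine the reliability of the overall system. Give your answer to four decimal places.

0.7308

R(axle counter) = exp(−0.0015 × 200) = 0.740818
R(vital relay) = exp(−0.0016 × 200) = 0.726149
R(point machine) = exp(−0.0012 × 200) = 0.786628
Parallel (axle counter and vital relay): 1 − (1 − 0.740818)(1 − 0.726149) = 0.929023
Series ([0.929023] and point machine): 0.929023 × 0.786628 = 0.7308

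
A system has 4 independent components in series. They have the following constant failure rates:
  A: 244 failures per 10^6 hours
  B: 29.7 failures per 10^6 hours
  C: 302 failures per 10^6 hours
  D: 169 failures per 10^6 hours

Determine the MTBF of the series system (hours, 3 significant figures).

Series of exponential components: λ_sys = Σ λ_i
λ_sys = 0.000244 + 0.0000297 + 0.000302 + 0.000169 = 7.4470e-04 /h
MTBF = 1 / λ_sys = 1340 h

1340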